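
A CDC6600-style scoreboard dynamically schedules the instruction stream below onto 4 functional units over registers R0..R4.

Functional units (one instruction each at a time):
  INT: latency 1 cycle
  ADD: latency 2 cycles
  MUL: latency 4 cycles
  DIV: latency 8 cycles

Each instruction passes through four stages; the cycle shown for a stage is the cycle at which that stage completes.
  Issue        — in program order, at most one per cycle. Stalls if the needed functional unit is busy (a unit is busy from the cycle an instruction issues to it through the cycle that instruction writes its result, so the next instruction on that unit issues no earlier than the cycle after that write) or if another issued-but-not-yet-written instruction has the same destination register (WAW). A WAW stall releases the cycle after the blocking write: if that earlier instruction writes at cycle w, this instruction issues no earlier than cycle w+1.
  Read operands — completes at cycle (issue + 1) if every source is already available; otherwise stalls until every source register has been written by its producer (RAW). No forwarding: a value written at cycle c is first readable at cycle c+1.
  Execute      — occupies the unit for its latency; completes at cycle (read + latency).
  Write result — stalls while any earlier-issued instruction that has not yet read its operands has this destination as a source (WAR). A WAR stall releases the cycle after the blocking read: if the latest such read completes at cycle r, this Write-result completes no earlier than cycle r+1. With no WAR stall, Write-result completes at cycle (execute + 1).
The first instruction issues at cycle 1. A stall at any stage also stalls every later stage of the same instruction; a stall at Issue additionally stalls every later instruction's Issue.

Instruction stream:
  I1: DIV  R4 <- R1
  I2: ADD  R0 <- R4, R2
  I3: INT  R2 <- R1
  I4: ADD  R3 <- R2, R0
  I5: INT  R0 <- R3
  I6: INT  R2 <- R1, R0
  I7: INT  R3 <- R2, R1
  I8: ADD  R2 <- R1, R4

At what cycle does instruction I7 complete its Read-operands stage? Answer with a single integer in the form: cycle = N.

cycle 1: issue I1 (DIV)
cycle 2: I1 read-ops · issue I2 (ADD)
cycle 3: issue I3 (INT)
cycle 4: I3 read-ops
cycle 5: I3 finished on INT
cycle 10: I1 finished on DIV
cycle 11: I1→R4
cycle 12: I2 read-ops
cycle 13: I3→R2
cycle 14: I2 finished on ADD
cycle 15: I2→R0
cycle 16: issue I4 (ADD)
cycle 17: I4 read-ops · issue I5 (INT)
cycle 19: I4 finished on ADD
cycle 20: I4→R3
cycle 21: I5 read-ops
cycle 22: I5 finished on INT
cycle 23: I5→R0
cycle 24: issue I6 (INT)
cycle 25: I6 read-ops
cycle 26: I6 finished on INT
cycle 27: I6→R2
cycle 28: issue I7 (INT)
cycle 29: I7 read-ops · issue I8 (ADD)
cycle 30: I7 finished on INT · I8 read-ops
cycle 31: I7→R3
cycle 32: I8 finished on ADD
cycle 33: I8→R2

cycle = 29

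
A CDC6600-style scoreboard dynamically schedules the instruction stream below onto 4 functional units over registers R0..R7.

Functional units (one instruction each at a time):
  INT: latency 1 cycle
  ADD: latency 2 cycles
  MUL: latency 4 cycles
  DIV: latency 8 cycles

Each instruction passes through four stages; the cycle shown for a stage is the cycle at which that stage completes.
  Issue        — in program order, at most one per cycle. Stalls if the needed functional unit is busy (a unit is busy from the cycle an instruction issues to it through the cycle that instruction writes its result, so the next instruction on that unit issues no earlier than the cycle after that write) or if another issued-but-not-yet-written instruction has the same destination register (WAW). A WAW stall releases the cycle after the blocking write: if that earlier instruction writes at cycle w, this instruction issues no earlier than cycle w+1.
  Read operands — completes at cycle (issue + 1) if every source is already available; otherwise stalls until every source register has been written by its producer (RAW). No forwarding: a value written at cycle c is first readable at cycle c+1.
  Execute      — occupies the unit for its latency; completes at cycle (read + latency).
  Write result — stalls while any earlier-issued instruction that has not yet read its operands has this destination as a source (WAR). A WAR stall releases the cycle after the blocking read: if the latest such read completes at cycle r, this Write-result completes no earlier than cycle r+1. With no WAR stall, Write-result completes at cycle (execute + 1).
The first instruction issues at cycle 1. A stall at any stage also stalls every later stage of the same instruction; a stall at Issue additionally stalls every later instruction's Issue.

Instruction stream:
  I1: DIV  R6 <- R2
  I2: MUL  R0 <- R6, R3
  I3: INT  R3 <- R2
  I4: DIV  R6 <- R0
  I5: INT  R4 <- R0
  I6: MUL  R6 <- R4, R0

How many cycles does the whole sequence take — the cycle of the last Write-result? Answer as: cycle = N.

cycle = 34

[1] I1→DIV
[2] I1 RO | I2→MUL
[3] I3→INT
[4] I3 RO
[5] I3 EX
[10] I1 EX
[11] I1 WR R6
[12] I2 RO | I4→DIV
[13] I3 WR R3
[14] I5→INT
[16] I2 EX
[17] I2 WR R0
[18] I4 RO | I5 RO
[19] I5 EX
[20] I5 WR R4
[26] I4 EX
[27] I4 WR R6
[28] I6→MUL
[29] I6 RO
[33] I6 EX
[34] I6 WR R6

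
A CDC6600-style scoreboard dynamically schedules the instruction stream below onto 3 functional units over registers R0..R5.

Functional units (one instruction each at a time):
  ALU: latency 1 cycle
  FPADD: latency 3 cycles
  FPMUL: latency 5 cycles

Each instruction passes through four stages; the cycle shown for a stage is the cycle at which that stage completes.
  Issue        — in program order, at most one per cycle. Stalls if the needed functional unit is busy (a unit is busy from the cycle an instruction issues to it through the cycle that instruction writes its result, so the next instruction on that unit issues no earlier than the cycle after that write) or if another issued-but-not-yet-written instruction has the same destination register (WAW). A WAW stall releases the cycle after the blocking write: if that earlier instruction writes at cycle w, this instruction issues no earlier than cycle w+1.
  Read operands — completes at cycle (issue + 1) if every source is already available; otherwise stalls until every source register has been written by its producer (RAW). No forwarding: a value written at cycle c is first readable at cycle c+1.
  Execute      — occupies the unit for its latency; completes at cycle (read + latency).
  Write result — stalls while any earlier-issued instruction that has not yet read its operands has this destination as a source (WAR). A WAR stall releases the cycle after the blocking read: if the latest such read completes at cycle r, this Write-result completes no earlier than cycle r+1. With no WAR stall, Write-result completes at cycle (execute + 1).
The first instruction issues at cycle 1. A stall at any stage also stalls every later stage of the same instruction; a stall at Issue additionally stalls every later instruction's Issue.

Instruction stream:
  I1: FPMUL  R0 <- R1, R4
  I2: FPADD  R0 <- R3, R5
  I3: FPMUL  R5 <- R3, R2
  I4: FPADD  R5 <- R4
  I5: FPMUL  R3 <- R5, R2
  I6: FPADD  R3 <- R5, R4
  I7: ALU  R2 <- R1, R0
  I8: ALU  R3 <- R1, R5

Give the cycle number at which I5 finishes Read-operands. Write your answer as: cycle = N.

cycle = 24

t=1  issue I1 (FPMUL)
t=2  I1 read-ops
t=7  I1 finished on FPMUL
t=8  I1→R0
t=9  issue I2 (FPADD)
t=10  I2 read-ops | issue I3 (FPMUL)
t=11  I3 read-ops
t=13  I2 finished on FPADD
t=14  I2→R0
t=16  I3 finished on FPMUL
t=17  I3→R5
t=18  issue I4 (FPADD)
t=19  I4 read-ops | issue I5 (FPMUL)
t=22  I4 finished on FPADD
t=23  I4→R5
t=24  I5 read-ops
t=29  I5 finished on FPMUL
t=30  I5→R3
t=31  issue I6 (FPADD)
t=32  I6 read-ops | issue I7 (ALU)
t=33  I7 read-ops
t=34  I7 finished on ALU
t=35  I6 finished on FPADD | I7→R2
t=36  I6→R3
t=37  issue I8 (ALU)
t=38  I8 read-ops
t=39  I8 finished on ALU
t=40  I8→R3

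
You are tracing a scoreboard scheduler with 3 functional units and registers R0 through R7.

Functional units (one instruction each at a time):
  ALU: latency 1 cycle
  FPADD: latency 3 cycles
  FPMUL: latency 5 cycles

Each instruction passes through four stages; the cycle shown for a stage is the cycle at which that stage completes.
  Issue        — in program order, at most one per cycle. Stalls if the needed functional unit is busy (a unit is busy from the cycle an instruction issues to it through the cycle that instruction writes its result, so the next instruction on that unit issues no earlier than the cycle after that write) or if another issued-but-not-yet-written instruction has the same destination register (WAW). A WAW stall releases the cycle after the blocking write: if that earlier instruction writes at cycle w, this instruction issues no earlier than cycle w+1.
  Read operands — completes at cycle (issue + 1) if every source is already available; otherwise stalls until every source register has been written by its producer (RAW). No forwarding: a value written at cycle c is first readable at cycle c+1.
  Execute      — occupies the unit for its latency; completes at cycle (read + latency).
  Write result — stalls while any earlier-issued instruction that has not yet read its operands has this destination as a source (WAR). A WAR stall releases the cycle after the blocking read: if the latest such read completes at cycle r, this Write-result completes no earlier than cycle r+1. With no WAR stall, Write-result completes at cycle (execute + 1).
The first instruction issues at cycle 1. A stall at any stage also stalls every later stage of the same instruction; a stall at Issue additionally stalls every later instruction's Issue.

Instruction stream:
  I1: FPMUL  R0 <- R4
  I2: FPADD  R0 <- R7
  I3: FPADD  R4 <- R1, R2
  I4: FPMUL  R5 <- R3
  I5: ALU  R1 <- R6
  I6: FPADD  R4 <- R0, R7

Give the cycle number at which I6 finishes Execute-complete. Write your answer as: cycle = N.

t=1  I1→FPMUL
t=2  I1 RO
t=7  I1 EX
t=8  I1 WR R0
t=9  I2→FPADD
t=10  I2 RO
t=13  I2 EX
t=14  I2 WR R0
t=15  I3→FPADD
t=16  I3 RO · I4→FPMUL
t=17  I4 RO · I5→ALU
t=18  I5 RO
t=19  I3 EX · I5 EX
t=20  I3 WR R4 · I5 WR R1
t=21  I6→FPADD
t=22  I4 EX · I6 RO
t=23  I4 WR R5
t=25  I6 EX
t=26  I6 WR R4

cycle = 25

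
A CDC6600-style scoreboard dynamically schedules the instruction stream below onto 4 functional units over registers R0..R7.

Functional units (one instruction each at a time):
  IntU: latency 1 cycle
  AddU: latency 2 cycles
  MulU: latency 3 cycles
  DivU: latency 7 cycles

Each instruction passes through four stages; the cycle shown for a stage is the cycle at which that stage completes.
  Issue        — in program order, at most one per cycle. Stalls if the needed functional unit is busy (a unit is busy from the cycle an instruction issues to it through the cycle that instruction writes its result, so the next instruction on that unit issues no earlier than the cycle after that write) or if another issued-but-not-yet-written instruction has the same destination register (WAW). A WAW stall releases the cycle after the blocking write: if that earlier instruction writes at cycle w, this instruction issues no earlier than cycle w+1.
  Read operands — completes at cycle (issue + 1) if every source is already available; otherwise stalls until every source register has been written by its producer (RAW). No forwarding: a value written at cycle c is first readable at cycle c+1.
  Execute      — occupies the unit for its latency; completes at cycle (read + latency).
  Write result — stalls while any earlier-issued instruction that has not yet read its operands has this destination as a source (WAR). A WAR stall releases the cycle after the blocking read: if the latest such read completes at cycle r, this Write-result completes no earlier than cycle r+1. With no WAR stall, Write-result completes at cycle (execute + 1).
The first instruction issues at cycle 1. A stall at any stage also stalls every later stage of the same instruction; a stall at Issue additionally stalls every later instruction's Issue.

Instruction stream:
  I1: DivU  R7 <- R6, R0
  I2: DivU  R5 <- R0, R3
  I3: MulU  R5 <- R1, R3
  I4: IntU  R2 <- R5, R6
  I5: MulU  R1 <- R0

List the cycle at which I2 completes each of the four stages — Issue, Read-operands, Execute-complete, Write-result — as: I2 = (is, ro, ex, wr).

I2 = (11, 12, 19, 20)

1) issue 1, read 2, done 9, write 10
2) issue 11, read 12, done 19, write 20  <struct: DivU busy until I1 writes@10>
3) issue 21, read 22, done 25, write 26  <WAW R5: wait I2 write@20>
4) issue 22, read 27, done 28, write 29  <RAW R5: wait I3 write@26>
5) issue 27, read 28, done 31, write 32  <struct: MulU busy until I3 writes@26>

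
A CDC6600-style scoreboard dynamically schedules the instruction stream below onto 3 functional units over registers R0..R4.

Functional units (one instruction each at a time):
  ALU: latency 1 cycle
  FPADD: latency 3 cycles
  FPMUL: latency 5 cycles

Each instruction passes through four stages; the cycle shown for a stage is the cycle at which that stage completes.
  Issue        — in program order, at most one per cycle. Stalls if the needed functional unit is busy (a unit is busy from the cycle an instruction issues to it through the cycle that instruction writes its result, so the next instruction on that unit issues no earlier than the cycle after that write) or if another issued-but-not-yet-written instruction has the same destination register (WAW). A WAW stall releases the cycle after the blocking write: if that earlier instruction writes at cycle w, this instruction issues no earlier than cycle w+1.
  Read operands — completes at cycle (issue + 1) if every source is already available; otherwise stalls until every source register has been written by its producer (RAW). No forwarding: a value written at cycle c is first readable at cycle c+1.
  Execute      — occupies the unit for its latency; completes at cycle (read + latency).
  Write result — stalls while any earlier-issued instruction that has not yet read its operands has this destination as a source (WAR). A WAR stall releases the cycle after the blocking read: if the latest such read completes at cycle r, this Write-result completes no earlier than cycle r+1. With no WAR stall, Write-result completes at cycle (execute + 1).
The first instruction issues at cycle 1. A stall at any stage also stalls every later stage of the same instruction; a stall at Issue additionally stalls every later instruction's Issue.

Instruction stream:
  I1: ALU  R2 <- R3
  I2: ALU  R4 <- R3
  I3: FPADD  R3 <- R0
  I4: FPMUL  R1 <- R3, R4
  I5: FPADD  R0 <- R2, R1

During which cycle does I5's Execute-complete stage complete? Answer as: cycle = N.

cycle = 22

I1  is:1  ro:2  ex:3  wr:4
I2  is:5  ro:6  ex:7  wr:8  — struct: ALU busy until I1 writes@4
I3  is:6  ro:7  ex:10  wr:11
I4  is:7  ro:12  ex:17  wr:18  — RAW R3: wait I3 write@11
I5  is:12  ro:19  ex:22  wr:23  — struct: FPADD busy until I3 writes@11, RAW R1: wait I4 write@18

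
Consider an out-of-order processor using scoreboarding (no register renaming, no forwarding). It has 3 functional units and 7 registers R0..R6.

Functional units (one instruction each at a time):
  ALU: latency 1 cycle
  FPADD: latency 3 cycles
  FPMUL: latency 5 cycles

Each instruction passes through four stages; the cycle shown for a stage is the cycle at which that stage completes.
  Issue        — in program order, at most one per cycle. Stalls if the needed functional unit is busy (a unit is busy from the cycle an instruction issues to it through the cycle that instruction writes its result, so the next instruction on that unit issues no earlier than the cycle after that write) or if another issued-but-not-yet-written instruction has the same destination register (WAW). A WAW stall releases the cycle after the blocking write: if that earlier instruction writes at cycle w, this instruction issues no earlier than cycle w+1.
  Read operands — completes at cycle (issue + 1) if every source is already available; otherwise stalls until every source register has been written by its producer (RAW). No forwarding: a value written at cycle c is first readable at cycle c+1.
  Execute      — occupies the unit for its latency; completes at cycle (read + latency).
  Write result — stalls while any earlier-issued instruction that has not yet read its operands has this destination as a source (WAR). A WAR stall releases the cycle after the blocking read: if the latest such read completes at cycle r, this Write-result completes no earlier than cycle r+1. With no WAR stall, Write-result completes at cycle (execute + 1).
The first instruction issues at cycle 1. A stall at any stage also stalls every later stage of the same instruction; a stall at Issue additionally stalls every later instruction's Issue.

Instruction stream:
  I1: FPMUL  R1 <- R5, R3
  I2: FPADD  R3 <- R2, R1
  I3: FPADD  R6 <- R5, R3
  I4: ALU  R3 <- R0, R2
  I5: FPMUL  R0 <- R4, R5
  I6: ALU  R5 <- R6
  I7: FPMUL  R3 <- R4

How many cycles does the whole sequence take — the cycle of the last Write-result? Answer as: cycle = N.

I1 -> (1, 2, 7, 8)
I2 -> (2, 9, 12, 13)  // RAW R1: wait I1 write@8
I3 -> (14, 15, 18, 19)  // struct: FPADD busy until I2 writes@13
I4 -> (15, 16, 17, 18)
I5 -> (16, 17, 22, 23)
I6 -> (19, 20, 21, 22)  // struct: ALU busy until I4 writes@18
I7 -> (24, 25, 30, 31)  // struct: FPMUL busy until I5 writes@23

cycle = 31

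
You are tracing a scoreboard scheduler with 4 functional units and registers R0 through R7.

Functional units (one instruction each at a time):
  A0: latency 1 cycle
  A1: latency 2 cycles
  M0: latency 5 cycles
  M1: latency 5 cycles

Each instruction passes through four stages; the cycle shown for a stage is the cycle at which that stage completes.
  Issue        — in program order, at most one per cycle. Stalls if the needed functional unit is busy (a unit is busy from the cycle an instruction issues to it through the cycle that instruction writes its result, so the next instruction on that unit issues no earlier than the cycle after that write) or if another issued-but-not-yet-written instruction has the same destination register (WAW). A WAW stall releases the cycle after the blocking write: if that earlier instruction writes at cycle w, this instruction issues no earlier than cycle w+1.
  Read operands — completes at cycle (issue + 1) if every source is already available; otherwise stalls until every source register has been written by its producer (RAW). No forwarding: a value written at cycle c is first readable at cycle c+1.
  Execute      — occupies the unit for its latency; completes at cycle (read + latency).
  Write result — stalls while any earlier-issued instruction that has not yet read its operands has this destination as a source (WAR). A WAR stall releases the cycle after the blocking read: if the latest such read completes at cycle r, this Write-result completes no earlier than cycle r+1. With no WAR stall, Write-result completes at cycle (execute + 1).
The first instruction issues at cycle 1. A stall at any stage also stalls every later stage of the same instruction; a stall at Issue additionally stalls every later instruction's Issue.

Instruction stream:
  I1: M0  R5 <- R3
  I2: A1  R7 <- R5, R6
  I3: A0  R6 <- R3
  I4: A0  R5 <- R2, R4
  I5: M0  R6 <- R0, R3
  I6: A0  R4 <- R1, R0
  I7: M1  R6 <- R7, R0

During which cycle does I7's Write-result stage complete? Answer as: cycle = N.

t=1  I1 dispatched to M0
t=2  I1 operands ready · I2 dispatched to A1
t=3  I3 dispatched to A0
t=4  I3 operands ready
t=5  I3 complete
t=7  I1 complete
t=8  R5←I1
t=9  I2 operands ready
t=10  R6←I3
t=11  I2 complete · I4 dispatched to A0
t=12  R7←I2 · I4 operands ready · I5 dispatched to M0
t=13  I4 complete · I5 operands ready
t=14  R5←I4
t=15  I6 dispatched to A0
t=16  I6 operands ready
t=17  I6 complete
t=18  I5 complete · R4←I6
t=19  R6←I5
t=20  I7 dispatched to M1
t=21  I7 operands ready
t=26  I7 complete
t=27  R6←I7

cycle = 27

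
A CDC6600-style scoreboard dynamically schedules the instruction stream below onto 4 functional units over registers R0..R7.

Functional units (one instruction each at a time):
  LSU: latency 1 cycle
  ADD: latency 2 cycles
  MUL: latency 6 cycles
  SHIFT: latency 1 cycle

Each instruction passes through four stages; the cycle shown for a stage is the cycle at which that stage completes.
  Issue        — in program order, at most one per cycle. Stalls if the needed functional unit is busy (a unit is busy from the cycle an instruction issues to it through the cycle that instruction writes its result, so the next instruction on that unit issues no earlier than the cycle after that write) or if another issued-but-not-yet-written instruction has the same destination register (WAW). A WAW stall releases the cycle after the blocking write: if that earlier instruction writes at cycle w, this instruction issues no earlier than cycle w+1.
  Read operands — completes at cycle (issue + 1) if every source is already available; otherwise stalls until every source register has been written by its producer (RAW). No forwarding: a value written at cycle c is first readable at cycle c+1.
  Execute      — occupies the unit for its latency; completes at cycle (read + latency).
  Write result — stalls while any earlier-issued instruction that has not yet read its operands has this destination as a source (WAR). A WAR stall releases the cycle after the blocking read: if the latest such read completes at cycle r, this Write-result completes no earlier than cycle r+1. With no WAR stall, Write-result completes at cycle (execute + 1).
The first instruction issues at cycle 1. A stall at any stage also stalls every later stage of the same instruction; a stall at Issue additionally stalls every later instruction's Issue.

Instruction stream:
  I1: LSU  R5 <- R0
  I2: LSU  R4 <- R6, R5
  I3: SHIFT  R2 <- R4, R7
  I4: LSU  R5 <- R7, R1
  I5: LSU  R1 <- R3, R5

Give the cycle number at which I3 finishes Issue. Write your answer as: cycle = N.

cycle = 6

I1  is:1  ro:2  ex:3  wr:4
I2  is:5  ro:6  ex:7  wr:8  — struct: LSU busy until I1 writes@4
I3  is:6  ro:9  ex:10  wr:11  — RAW R4: wait I2 write@8
I4  is:9  ro:10  ex:11  wr:12  — struct: LSU busy until I2 writes@8
I5  is:13  ro:14  ex:15  wr:16  — struct: LSU busy until I4 writes@12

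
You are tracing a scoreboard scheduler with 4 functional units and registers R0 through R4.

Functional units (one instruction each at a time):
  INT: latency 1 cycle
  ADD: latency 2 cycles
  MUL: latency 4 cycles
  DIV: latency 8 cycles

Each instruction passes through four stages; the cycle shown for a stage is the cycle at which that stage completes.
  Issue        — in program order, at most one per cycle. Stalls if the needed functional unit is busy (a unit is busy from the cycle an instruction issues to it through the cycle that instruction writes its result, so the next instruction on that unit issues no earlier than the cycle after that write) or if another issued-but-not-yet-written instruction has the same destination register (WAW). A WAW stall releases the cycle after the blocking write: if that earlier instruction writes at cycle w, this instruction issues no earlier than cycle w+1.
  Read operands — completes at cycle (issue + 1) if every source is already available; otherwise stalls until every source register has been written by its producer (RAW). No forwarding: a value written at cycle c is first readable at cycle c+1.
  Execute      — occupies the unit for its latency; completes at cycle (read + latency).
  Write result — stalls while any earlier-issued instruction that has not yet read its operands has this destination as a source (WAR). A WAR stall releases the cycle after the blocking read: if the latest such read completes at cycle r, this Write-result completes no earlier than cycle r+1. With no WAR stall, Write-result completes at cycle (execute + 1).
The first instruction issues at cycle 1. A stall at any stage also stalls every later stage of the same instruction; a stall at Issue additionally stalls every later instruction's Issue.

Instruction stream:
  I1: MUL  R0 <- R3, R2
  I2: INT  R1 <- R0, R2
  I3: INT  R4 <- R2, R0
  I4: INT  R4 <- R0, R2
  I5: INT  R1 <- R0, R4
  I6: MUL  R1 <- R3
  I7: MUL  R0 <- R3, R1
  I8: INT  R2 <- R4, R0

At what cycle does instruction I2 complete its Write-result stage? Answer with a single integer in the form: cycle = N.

cycle = 10

1) issue 1, read 2, done 6, write 7
2) issue 2, read 8, done 9, write 10  <RAW R0: wait I1 write@7>
3) issue 11, read 12, done 13, write 14  <struct: INT busy until I2 writes@10>
4) issue 15, read 16, done 17, write 18  <struct: INT busy until I3 writes@14>
5) issue 19, read 20, done 21, write 22  <struct: INT busy until I4 writes@18>
6) issue 23, read 24, done 28, write 29  <WAW R1: wait I5 write@22>
7) issue 30, read 31, done 35, write 36  <struct: MUL busy until I6 writes@29>
8) issue 31, read 37, done 38, write 39  <RAW R0: wait I7 write@36>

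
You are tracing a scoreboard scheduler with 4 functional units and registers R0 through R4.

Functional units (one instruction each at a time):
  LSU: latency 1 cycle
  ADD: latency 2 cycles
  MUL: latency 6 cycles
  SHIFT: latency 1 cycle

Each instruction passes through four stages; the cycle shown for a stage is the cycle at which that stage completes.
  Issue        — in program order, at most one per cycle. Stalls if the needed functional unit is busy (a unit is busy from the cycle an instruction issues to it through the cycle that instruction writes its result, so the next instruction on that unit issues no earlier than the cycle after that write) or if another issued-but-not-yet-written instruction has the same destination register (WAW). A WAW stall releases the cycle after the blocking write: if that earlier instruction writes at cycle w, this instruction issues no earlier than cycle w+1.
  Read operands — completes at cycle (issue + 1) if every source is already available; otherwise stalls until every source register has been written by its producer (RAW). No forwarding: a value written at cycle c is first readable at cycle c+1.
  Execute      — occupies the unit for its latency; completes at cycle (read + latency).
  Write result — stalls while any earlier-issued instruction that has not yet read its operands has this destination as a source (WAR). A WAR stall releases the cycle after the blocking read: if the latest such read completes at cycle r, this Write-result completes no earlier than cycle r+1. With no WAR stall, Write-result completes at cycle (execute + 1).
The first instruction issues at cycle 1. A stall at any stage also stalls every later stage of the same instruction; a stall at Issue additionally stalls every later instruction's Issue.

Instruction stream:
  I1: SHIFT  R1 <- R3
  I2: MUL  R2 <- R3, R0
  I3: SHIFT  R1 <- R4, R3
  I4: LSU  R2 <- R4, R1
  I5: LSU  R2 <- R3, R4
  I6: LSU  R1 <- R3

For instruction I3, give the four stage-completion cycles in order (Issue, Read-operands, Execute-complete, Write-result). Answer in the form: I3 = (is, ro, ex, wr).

cycle 1: I1→SHIFT
cycle 2: I1 RO | I2→MUL
cycle 3: I1 EX | I2 RO
cycle 4: I1 WR R1
cycle 5: I3→SHIFT
cycle 6: I3 RO
cycle 7: I3 EX
cycle 8: I3 WR R1
cycle 9: I2 EX
cycle 10: I2 WR R2
cycle 11: I4→LSU
cycle 12: I4 RO
cycle 13: I4 EX
cycle 14: I4 WR R2
cycle 15: I5→LSU
cycle 16: I5 RO
cycle 17: I5 EX
cycle 18: I5 WR R2
cycle 19: I6→LSU
cycle 20: I6 RO
cycle 21: I6 EX
cycle 22: I6 WR R1

I3 = (5, 6, 7, 8)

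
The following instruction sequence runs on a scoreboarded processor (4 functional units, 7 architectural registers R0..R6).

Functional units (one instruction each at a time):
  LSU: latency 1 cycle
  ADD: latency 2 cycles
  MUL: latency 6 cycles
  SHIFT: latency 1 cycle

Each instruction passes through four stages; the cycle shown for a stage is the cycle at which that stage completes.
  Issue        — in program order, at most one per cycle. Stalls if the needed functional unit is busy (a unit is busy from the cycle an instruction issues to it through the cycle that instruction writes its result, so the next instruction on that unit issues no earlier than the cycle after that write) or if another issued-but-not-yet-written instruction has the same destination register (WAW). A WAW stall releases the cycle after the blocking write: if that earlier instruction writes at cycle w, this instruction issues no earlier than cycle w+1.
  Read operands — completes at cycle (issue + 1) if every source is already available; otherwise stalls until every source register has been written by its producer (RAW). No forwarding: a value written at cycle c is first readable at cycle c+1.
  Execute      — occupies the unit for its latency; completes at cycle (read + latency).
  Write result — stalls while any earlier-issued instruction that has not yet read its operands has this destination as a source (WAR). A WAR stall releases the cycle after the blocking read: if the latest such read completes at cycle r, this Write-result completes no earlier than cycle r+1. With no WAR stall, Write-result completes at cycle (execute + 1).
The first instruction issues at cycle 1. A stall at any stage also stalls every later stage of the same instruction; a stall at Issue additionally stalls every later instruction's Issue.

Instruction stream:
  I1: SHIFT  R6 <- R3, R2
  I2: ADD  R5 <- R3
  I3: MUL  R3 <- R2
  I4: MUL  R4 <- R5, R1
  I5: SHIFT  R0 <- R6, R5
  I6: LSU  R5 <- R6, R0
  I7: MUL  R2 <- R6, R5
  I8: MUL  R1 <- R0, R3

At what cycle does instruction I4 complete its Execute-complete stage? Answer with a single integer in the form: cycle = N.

cycle = 19

c1: I1 issues→SHIFT
c2: I1 reads · I2 issues→ADD
c3: I1 exec-done · I2 reads · I3 issues→MUL
c4: I1 writes R6 · I3 reads
c5: I2 exec-done
c6: I2 writes R5
c10: I3 exec-done
c11: I3 writes R3
c12: I4 issues→MUL
c13: I4 reads · I5 issues→SHIFT
c14: I5 reads · I6 issues→LSU
c15: I5 exec-done
c16: I5 writes R0
c17: I6 reads
c18: I6 exec-done
c19: I4 exec-done · I6 writes R5
c20: I4 writes R4
c21: I7 issues→MUL
c22: I7 reads
c28: I7 exec-done
c29: I7 writes R2
c30: I8 issues→MUL
c31: I8 reads
c37: I8 exec-done
c38: I8 writes R1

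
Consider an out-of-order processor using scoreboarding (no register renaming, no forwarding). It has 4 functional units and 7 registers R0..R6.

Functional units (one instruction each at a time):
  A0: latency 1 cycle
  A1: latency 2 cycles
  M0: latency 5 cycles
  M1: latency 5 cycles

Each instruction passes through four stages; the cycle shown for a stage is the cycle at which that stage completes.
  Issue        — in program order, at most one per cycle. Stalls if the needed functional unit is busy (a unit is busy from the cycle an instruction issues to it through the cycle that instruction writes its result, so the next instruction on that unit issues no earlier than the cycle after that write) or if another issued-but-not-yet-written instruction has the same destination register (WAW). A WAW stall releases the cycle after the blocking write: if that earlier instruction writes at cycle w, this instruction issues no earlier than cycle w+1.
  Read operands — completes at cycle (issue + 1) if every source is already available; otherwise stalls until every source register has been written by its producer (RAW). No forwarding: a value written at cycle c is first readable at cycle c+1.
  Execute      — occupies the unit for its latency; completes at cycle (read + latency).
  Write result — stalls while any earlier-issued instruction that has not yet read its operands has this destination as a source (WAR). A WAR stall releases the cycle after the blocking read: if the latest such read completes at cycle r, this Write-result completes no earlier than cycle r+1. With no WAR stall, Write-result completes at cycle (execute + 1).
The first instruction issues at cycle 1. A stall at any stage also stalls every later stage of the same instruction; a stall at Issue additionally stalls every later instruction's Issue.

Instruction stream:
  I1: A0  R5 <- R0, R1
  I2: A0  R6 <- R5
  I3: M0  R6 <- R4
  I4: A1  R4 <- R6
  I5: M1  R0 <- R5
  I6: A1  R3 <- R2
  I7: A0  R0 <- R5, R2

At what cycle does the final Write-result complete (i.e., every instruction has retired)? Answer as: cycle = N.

cycle = 25

t=1  issue I1 (A0)
t=2  I1 read-ops
t=3  I1 finished on A0
t=4  I1→R5
t=5  issue I2 (A0)
t=6  I2 read-ops
t=7  I2 finished on A0
t=8  I2→R6
t=9  issue I3 (M0)
t=10  I3 read-ops; issue I4 (A1)
t=11  issue I5 (M1)
t=12  I5 read-ops
t=15  I3 finished on M0
t=16  I3→R6
t=17  I4 read-ops; I5 finished on M1
t=18  I5→R0
t=19  I4 finished on A1
t=20  I4→R4
t=21  issue I6 (A1)
t=22  I6 read-ops; issue I7 (A0)
t=23  I7 read-ops
t=24  I6 finished on A1; I7 finished on A0
t=25  I6→R3; I7→R0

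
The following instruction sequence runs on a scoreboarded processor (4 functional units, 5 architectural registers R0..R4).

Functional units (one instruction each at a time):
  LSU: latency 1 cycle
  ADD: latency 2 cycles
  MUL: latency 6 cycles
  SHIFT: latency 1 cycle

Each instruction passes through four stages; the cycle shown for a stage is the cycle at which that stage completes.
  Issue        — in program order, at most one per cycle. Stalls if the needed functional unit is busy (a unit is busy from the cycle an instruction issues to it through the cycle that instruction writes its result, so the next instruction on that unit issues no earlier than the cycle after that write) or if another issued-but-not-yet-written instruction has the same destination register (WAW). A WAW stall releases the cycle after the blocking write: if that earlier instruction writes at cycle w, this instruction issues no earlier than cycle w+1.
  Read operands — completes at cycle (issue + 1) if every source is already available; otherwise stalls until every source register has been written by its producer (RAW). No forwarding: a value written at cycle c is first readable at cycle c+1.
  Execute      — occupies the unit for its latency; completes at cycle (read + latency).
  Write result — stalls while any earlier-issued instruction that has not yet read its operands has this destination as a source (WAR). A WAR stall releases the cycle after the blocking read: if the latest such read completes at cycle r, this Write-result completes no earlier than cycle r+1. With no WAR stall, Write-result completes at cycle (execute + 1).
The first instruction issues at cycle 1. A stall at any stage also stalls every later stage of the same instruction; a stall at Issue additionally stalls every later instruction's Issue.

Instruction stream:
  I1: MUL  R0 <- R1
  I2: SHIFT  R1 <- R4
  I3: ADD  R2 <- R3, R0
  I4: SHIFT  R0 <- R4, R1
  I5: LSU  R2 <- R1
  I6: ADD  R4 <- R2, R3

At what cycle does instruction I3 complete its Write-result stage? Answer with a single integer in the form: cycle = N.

cycle = 13

I1  is:1  ro:2  ex:8  wr:9
I2  is:2  ro:3  ex:4  wr:5
I3  is:3  ro:10  ex:12  wr:13  — RAW R0: wait I1 write@9
I4  is:10  ro:11  ex:12  wr:13  — WAW R0: wait I1 write@9
I5  is:14  ro:15  ex:16  wr:17  — WAW R2: wait I3 write@13
I6  is:15  ro:18  ex:20  wr:21  — RAW R2: wait I5 write@17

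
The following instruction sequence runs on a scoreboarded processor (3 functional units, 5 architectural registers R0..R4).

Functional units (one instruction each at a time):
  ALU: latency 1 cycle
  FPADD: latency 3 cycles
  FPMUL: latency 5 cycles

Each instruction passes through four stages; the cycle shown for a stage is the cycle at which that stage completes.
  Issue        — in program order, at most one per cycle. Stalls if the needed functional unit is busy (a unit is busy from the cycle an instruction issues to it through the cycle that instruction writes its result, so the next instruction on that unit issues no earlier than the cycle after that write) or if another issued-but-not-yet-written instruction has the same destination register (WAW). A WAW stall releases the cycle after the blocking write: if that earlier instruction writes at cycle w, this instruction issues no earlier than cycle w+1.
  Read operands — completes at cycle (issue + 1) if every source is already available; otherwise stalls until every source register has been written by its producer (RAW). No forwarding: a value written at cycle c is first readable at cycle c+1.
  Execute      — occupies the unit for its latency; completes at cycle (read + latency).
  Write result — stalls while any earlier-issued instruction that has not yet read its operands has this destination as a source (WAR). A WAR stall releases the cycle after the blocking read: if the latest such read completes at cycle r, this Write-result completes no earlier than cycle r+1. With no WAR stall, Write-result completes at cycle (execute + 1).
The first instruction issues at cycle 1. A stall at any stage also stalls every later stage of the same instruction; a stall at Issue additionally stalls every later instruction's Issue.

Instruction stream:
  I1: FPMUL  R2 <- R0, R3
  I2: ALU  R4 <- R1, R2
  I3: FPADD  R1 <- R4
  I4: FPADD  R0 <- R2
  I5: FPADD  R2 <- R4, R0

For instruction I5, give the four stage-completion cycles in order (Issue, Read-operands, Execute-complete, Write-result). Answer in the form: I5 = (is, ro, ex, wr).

  I1 | 1 | 2 | 7 | 8
  I2 | 2 | 9 | 10 | 11   RAW R2: wait I1 write@8
  I3 | 3 | 12 | 15 | 16   RAW R4: wait I2 write@11
  I4 | 17 | 18 | 21 | 22   struct: FPADD busy until I3 writes@16
  I5 | 23 | 24 | 27 | 28   struct: FPADD busy until I4 writes@22

I5 = (23, 24, 27, 28)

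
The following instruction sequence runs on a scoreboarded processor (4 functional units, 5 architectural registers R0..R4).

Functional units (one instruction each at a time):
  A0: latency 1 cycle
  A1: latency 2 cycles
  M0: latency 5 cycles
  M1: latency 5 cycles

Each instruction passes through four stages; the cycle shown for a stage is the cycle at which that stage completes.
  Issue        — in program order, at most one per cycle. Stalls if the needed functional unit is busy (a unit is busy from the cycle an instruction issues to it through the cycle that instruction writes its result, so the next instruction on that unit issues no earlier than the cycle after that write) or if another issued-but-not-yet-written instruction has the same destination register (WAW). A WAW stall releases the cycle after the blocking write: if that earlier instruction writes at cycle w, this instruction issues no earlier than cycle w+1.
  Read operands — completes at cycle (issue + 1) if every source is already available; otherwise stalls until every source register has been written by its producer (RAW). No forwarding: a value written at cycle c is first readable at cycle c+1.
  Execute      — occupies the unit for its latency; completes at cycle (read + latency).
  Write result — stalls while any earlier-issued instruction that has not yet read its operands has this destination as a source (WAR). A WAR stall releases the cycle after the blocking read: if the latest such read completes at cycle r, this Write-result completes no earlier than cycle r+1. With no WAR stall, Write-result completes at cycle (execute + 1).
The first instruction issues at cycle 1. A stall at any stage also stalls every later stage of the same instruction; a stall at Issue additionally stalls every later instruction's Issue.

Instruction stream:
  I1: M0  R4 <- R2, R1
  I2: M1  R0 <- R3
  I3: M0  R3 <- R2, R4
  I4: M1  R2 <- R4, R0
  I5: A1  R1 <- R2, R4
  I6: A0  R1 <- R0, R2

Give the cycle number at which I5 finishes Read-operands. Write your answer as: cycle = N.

I1  is:1  ro:2  ex:7  wr:8
I2  is:2  ro:3  ex:8  wr:9
I3  is:9  ro:10  ex:15  wr:16  — struct: M0 busy until I1 writes@8
I4  is:10  ro:11  ex:16  wr:17
I5  is:11  ro:18  ex:20  wr:21  — RAW R2: wait I4 write@17
I6  is:22  ro:23  ex:24  wr:25  — WAW R1: wait I5 write@21

cycle = 18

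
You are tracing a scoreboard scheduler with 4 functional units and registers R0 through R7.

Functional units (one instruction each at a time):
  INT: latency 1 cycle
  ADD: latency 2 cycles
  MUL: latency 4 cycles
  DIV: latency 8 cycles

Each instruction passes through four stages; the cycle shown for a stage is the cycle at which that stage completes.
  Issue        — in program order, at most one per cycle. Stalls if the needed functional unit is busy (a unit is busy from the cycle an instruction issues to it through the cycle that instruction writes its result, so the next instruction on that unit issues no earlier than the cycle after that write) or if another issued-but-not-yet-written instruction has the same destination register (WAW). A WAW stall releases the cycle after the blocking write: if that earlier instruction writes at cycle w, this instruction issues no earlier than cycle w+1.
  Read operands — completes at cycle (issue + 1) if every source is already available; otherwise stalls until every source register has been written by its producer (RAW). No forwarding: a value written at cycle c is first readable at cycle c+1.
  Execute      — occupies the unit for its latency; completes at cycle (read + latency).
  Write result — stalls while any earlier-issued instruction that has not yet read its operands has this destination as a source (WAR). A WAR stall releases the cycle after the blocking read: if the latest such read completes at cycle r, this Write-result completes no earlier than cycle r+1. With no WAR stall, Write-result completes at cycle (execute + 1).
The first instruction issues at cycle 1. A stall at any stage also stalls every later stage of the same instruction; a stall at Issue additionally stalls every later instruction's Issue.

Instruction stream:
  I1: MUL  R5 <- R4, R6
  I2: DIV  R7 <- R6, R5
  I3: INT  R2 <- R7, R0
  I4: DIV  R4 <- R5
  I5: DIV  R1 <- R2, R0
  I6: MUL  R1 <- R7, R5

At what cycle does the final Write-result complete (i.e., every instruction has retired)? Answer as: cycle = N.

I1 -> (1, 2, 6, 7)
I2 -> (2, 8, 16, 17)  // RAW R5: wait I1 write@7
I3 -> (3, 18, 19, 20)  // RAW R7: wait I2 write@17
I4 -> (18, 19, 27, 28)  // struct: DIV busy until I2 writes@17
I5 -> (29, 30, 38, 39)  // struct: DIV busy until I4 writes@28
I6 -> (40, 41, 45, 46)  // WAW R1: wait I5 write@39

cycle = 46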